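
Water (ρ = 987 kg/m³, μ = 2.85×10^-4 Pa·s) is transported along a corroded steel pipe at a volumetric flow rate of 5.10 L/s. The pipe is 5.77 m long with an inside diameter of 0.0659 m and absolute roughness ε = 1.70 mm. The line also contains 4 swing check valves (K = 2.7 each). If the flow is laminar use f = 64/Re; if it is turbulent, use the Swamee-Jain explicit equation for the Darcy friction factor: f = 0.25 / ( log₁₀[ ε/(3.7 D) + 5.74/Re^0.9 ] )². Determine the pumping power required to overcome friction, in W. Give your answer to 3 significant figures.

P ≈ 87.3 W

Q = 5.10 L/s = 5.10/1000 = 0.0051 m³/s.
Cross-sectional area A = πD²/4 = π(0.0659)²/4 = 0.003411 m²; mean velocity V = Q/A = 0.0051/0.003411 = 1.495 m/s.
Reynolds number Re = ρVD/μ = 987 · 1.495 · 0.0659 / 0.000285 = 3.412e+05.
Re > 4000 → turbulent. Relative roughness ε/D = 0.0017/0.0659 = 0.0258. Swamee-Jain: f = 0.25/(log₁₀[0.0258/3.7 + 5.74/3.412e+05^0.9])² = 0.25/(log₁₀[0.00697 + 6.01e-05])² = 0.25/(-2.153)² = 0.05394.
Total minor-loss coefficient ΣK = 4·2.7 = 10.8.
ΔP = [f·L/D + ΣK]·(ρV²/2) = [0.05394·5.77/0.0659 + 10.8]·(987·1.495²/2) = [4.723 + 10.8]·1103 = 1.713e+04 Pa.
Pumping power P = QΔP = 0.0051·1.713e+04 = 87.35 W = 87.3 W.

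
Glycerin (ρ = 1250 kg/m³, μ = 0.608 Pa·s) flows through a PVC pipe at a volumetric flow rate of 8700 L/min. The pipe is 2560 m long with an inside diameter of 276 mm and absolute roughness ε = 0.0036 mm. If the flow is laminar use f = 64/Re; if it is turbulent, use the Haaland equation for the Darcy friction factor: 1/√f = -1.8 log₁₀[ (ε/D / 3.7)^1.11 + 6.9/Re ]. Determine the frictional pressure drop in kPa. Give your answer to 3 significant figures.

ΔP ≈ 1580 kPa

Q = 8700 L/min = 8700/60000 = 0.145 m³/s.
Cross-sectional area A = πD²/4 = π(0.276)²/4 = 0.05983 m²; mean velocity V = Q/A = 0.145/0.05983 = 2.424 m/s.
Reynolds number Re = ρVD/μ = 1250 · 2.424 · 0.276 / 0.608 = 1375.
Re < 2300 → laminar flow, so f = 64/Re = 64/1375 = 0.04654 (the turbulent correlation is not needed).
Darcy-Weisbach: ΔP = f(L/D)(ρV²/2) = 0.04654·(2560/0.276)·(1250·2.424²/2) = 0.04654·9275·3671 = 1.585e+06 Pa.
ΔP = 1.585e+06 Pa = 1580 kPa.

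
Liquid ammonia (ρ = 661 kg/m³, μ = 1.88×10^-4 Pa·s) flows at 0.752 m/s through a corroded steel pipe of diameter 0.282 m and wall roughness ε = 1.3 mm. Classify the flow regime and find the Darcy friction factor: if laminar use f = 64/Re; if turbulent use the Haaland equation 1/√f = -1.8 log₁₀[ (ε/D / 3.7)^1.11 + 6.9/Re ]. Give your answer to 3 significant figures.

Re = ρVD/μ = 661·0.752·0.282/0.000188 = 7.456e+05.
Re > 4000 → turbulent. ε/D = 0.0013/0.282 = 0.00461; Haaland: 1/√f = -1.8 log₁₀[0.000597 + 9.25e-06] = 5.791, so f = 0.02982.

f ≈ 0.0298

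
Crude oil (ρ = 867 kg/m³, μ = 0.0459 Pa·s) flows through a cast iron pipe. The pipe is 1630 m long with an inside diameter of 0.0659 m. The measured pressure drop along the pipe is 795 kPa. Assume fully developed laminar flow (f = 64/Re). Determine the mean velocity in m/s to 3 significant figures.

For laminar flow, f = 64/Re with Re = ρVD/μ, so Darcy-Weisbach reduces to ΔP = 32μLV/D². Solving for V: V = ΔP·D²/(32μL) = 7.95e+05·(0.0659)²/(32·0.0459·1630) = 1.442 m/s.
Check: Re = ρVD/μ = 867·1.442·0.0659/0.0459 = 1795 < 2300, so the laminar assumption holds.

V ≈ 1.44 m/s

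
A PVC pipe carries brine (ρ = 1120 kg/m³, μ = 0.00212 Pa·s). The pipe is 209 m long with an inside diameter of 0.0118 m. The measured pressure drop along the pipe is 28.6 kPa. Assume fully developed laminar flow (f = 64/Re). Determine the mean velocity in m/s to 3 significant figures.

For laminar flow, f = 64/Re with Re = ρVD/μ, so Darcy-Weisbach reduces to ΔP = 32μLV/D². Solving for V: V = ΔP·D²/(32μL) = 2.86e+04·(0.0118)²/(32·0.00212·209) = 0.2809 m/s.
Check: Re = ρVD/μ = 1120·0.2809·0.0118/0.00212 = 1751 < 2300, so the laminar assumption holds.

V ≈ 0.281 m/s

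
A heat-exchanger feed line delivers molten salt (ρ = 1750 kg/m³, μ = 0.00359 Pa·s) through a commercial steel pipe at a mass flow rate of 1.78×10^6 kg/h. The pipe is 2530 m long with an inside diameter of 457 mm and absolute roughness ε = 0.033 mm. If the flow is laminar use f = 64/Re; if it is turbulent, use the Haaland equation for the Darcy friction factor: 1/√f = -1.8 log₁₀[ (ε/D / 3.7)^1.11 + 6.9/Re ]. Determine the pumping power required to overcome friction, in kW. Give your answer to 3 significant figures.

ṁ = 1.78×10^6 kg/h = 1.78×10^6/3600 = 494.4 kg/s.
A = πD²/4 = π(0.457)²/4 = 0.164 m²; mean velocity V = ṁ/(ρA) = 494.4/(1750 · 0.164) = 1.722 m/s.
Reynolds number Re = ρVD/μ = 1750 · 1.722 · 0.457 / 0.00359 = 3.837e+05.
Re > 4000 → turbulent. Relative roughness ε/D = 3.3e-05/0.457 = 7.22e-05. Haaland: 1/√f = -1.8 log₁₀[(7.22e-05/3.7)^1.11 + 6.9/3.837e+05] = -1.8 log₁₀[5.92e-06 + 1.8e-05] = 8.319, so f = 0.01445.
Darcy-Weisbach: ΔP = f(L/D)(ρV²/2) = 0.01445·(2530/0.457)·(1750·1.722²/2) = 0.01445·5536·2596 = 2.077e+05 Pa.
Q = ṁ/ρ = 494.4/1750 = 0.2825 m³/s.
Pumping power P = QΔP = 0.2825·2.077e+05 = 58680 W = 58.7 kW.

P ≈ 58.7 kW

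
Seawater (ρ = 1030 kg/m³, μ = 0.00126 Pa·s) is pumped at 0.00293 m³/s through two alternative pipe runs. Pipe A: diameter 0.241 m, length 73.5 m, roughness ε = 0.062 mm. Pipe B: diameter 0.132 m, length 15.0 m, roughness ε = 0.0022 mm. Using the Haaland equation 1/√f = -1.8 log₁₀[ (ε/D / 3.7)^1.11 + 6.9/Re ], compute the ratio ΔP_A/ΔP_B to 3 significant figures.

ΔP_A/ΔP_B ≈ 0.285

Pipe A: V = Q/A = 0.00293/0.04562 = 0.06423 m/s; Re = 1.265e+04; ε/D = 0.000257; Haaland → f = 0.02932; ΔP_A = f(L/D)(ρV²/2) = 19 Pa.
Pipe B: V = Q/A = 0.00293/0.01368 = 0.2141 m/s; Re = 2.31e+04; ε/D = 1.67e-05; Haaland → f = 0.02487; ΔP_B = f(L/D)(ρV²/2) = 66.71 Pa.
ΔP_A/ΔP_B = 19/66.71 = 0.285.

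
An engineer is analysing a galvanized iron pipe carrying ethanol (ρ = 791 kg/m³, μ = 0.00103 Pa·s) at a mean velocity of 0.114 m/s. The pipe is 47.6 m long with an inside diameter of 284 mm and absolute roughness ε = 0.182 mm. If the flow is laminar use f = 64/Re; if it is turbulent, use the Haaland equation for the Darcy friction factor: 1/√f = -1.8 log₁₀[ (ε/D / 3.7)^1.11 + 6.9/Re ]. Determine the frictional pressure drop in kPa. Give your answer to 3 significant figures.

ΔP ≈ 0.0222 kPa

Reynolds number Re = ρVD/μ = 791 · 0.114 · 0.284 / 0.00103 = 2.486e+04.
Re > 4000 → turbulent. Relative roughness ε/D = 0.000182/0.284 = 0.000641. Haaland: 1/√f = -1.8 log₁₀[(0.000641/3.7)^1.11 + 6.9/2.486e+04] = -1.8 log₁₀[6.68e-05 + 0.000278] = 6.233, so f = 0.02574.
Darcy-Weisbach: ΔP = f(L/D)(ρV²/2) = 0.02574·(47.6/0.284)·(791·0.114²/2) = 0.02574·167.6·5.14 = 22.17 Pa.
ΔP = 22.17 Pa = 0.0222 kPa.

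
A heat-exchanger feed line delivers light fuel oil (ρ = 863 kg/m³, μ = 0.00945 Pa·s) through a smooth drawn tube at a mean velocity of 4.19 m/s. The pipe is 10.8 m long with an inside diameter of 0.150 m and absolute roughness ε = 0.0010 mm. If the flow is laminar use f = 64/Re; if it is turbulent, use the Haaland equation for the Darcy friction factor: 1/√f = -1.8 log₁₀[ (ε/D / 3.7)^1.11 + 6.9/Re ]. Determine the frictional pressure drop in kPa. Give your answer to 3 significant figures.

Reynolds number Re = ρVD/μ = 863 · 4.19 · 0.15 / 0.00945 = 5.74e+04.
Re > 4000 → turbulent. Relative roughness ε/D = 1e-06/0.15 = 6.67e-06. Haaland: 1/√f = -1.8 log₁₀[(6.67e-06/3.7)^1.11 + 6.9/5.74e+04] = -1.8 log₁₀[4.21e-07 + 0.00012] = 7.053, so f = 0.0201.
Darcy-Weisbach: ΔP = f(L/D)(ρV²/2) = 0.0201·(10.8/0.15)·(863·4.19²/2) = 0.0201·72·7575 = 1.096e+04 Pa.
ΔP = 1.096e+04 Pa = 11.0 kPa.

ΔP ≈ 11.0 kPa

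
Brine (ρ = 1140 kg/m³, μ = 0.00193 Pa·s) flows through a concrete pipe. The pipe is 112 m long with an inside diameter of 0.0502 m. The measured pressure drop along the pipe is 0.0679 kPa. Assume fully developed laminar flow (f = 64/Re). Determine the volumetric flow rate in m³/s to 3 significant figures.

Q ≈ 4.90×10^-5 m³/s

For laminar flow, f = 64/Re with Re = ρVD/μ, so Darcy-Weisbach reduces to ΔP = 32μLV/D². Solving for V: V = ΔP·D²/(32μL) = 67.9·(0.0502)²/(32·0.00193·112) = 0.02474 m/s.
Check: Re = ρVD/μ = 1140·0.02474·0.0502/0.00193 = 733.5 < 2300, so the laminar assumption holds.
Q = V·A = 0.02474·(π/4·0.0502²) = 4.896e-05 m³/s = 4.90×10^-5 m³/s.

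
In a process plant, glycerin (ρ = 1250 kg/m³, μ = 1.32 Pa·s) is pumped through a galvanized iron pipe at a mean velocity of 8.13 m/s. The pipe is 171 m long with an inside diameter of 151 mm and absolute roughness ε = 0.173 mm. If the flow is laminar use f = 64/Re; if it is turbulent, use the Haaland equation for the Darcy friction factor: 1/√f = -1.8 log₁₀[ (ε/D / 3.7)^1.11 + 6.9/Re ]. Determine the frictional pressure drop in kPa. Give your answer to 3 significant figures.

Reynolds number Re = ρVD/μ = 1250 · 8.13 · 0.151 / 1.32 = 1163.
Re < 2300 → laminar flow, so f = 64/Re = 64/1163 = 0.05505 (the turbulent correlation is not needed).
Darcy-Weisbach: ΔP = f(L/D)(ρV²/2) = 0.05505·(171/0.151)·(1250·8.13²/2) = 0.05505·1132·4.131e+04 = 2.575e+06 Pa.
ΔP = 2.575e+06 Pa = 2580 kPa.

ΔP ≈ 2580 kPa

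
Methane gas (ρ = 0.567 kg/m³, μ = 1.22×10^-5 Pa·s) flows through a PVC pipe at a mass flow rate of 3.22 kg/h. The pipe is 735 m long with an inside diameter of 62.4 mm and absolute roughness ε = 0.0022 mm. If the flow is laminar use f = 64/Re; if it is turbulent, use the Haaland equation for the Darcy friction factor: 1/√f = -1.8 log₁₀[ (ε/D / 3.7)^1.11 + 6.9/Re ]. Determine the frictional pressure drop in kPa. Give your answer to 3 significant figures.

ΔP ≈ 0.0380 kPa

ṁ = 3.22 kg/h = 3.22/3600 = 0.0008944 kg/s.
A = πD²/4 = π(0.0624)²/4 = 0.003058 m²; mean velocity V = ṁ/(ρA) = 0.0008944/(0.567 · 0.003058) = 0.5158 m/s.
Reynolds number Re = ρVD/μ = 0.567 · 0.5158 · 0.0624 / 1.22e-05 = 1496.
Re < 2300 → laminar flow, so f = 64/Re = 64/1496 = 0.04278 (the turbulent correlation is not needed).
Darcy-Weisbach: ΔP = f(L/D)(ρV²/2) = 0.04278·(735/0.0624)·(0.567·0.5158²/2) = 0.04278·1.178e+04·0.07544 = 38.01 Pa.
ΔP = 38.01 Pa = 0.0380 kPa.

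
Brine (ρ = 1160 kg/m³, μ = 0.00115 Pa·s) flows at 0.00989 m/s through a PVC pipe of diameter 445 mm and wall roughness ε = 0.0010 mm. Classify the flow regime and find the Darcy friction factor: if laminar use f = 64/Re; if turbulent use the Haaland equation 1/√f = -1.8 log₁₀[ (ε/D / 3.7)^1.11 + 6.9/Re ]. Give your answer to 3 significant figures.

f ≈ 0.0391

Re = ρVD/μ = 1160·0.00989·0.445/0.00115 = 4439.
Re > 4000 → turbulent. ε/D = 1e-06/0.445 = 2.25e-06; Haaland: 1/√f = -1.8 log₁₀[1.26e-07 + 0.00155] = 5.055, so f = 0.03913.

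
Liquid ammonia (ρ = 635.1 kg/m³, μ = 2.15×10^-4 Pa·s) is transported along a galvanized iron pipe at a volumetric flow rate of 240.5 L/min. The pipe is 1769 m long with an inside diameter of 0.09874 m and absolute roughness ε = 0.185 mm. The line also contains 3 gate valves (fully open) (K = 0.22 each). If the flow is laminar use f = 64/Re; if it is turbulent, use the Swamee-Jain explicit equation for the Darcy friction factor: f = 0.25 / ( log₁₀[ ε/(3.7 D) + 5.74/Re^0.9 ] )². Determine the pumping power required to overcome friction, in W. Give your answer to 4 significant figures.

P ≈ 152.7 W

Q = 240.5 L/min = 240.5/60000 = 0.004008 m³/s.
Cross-sectional area A = πD²/4 = π(0.09874)²/4 = 0.007657 m²; mean velocity V = Q/A = 0.004008/0.007657 = 0.5235 m/s.
Reynolds number Re = ρVD/μ = 635.1 · 0.5235 · 0.09874 / 0.000215 = 1.527e+05.
Re > 4000 → turbulent. Relative roughness ε/D = 0.000185/0.09874 = 0.00187. Swamee-Jain: f = 0.25/(log₁₀[0.00187/3.7 + 5.74/1.527e+05^0.9])² = 0.25/(log₁₀[0.000506 + 0.000124])² = 0.25/(-3.2)² = 0.02441.
Total minor-loss coefficient ΣK = 3·0.22 = 0.66.
ΔP = [f·L/D + ΣK]·(ρV²/2) = [0.02441·1769/0.09874 + 0.66]·(635.1·0.5235²/2) = [437.3 + 0.66]·87.01 = 3.811e+04 Pa.
Pumping power P = QΔP = 0.004008·3.811e+04 = 152.75 W = 152.7 W.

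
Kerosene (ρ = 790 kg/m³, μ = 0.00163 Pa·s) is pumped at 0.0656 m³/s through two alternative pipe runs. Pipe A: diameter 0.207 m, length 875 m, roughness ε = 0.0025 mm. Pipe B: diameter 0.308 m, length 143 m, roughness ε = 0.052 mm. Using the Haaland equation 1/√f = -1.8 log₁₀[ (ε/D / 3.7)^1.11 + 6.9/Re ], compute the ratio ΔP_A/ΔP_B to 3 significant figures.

ΔP_A/ΔP_B ≈ 39.3

Pipe A: V = Q/A = 0.0656/0.03365 = 1.949 m/s; Re = 1.956e+05; ε/D = 1.21e-05; Haaland → f = 0.01564; ΔP_A = f(L/D)(ρV²/2) = 9.921e+04 Pa.
Pipe B: V = Q/A = 0.0656/0.07451 = 0.8805 m/s; Re = 1.314e+05; ε/D = 0.000169; Haaland → f = 0.01775; ΔP_B = f(L/D)(ρV²/2) = 2524 Pa.
ΔP_A/ΔP_B = 9.921e+04/2524 = 39.3.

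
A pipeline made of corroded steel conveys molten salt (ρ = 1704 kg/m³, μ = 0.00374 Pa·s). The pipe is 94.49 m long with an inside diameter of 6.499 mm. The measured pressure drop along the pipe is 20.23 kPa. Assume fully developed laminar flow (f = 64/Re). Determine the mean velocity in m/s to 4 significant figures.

V ≈ 0.07556 m/s

For laminar flow, f = 64/Re with Re = ρVD/μ, so Darcy-Weisbach reduces to ΔP = 32μLV/D². Solving for V: V = ΔP·D²/(32μL) = 2.023e+04·(0.006499)²/(32·0.00374·94.49) = 0.07556 m/s.
Check: Re = ρVD/μ = 1704·0.07556·0.006499/0.00374 = 223.7 < 2300, so the laminar assumption holds.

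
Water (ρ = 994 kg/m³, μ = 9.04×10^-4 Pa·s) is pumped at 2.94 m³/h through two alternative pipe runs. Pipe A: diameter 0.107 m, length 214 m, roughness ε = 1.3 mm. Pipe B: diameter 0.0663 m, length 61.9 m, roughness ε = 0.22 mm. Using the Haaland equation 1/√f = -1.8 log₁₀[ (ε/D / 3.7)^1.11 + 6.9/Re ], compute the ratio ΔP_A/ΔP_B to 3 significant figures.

ΔP_A/ΔP_B ≈ 0.439

Pipe A: V = Q/A = 0.0008167/0.008992 = 0.09082 m/s; Re = 1.069e+04; ε/D = 0.0121; Haaland → f = 0.04495; ΔP_A = f(L/D)(ρV²/2) = 368.5 Pa.
Pipe B: V = Q/A = 0.0008167/0.003452 = 0.2366 m/s; Re = 1.724e+04; ε/D = 0.00332; Haaland → f = 0.03234; ΔP_B = f(L/D)(ρV²/2) = 839.8 Pa.
ΔP_A/ΔP_B = 368.5/839.8 = 0.439.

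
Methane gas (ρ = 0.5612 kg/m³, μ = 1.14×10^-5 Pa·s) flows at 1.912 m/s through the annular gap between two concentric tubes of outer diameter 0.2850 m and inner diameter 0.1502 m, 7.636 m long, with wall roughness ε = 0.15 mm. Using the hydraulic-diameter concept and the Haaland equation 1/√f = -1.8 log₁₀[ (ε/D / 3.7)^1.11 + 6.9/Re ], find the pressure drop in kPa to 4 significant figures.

Hydraulic diameter D_h = 4A/P = D_o - D_i = 0.285 - 0.1502 = 0.1348 m.
Re = ρVD_h/μ = 0.5612·1.912·0.1348/1.14e-05 = 1.269e+04.
ε/D_h = 0.00015/0.1348 = 0.00111; Haaland gives 1/√f = -1.8 log₁₀[0.000123+0.000544] = 5.716, so f = 0.0306.
ΔP = f(L/D_h)(ρV²/2) = 0.0306·7.636/0.1348·1.026 = 1.778 Pa.
ΔP = 0.001778 kPa.

ΔP ≈ 0.001778 kPa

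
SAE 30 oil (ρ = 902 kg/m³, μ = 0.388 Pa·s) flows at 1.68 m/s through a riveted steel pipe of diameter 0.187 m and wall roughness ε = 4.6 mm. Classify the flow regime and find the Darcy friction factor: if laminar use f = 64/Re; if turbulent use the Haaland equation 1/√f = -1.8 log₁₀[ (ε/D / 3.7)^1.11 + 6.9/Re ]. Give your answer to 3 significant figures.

Re = ρVD/μ = 902·1.68·0.187/0.388 = 730.3.
Re < 2300 → laminar, so f = 64/Re = 0.08763 (roughness is irrelevant in laminar flow).

f ≈ 0.0876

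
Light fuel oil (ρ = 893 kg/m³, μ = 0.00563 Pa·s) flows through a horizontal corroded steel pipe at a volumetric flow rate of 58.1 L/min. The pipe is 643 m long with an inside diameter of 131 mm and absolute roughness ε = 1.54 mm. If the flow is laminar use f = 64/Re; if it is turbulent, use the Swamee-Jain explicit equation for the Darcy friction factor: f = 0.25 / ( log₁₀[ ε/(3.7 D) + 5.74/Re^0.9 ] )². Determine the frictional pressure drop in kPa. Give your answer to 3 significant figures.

ΔP ≈ 0.485 kPa

Q = 58.1 L/min = 58.1/60000 = 0.0009683 m³/s.
Cross-sectional area A = πD²/4 = π(0.131)²/4 = 0.01348 m²; mean velocity V = Q/A = 0.0009683/0.01348 = 0.07184 m/s.
Reynolds number Re = ρVD/μ = 893 · 0.07184 · 0.131 / 0.00563 = 1493.
Re < 2300 → laminar flow, so f = 64/Re = 64/1493 = 0.04287 (the turbulent correlation is not needed).
Darcy-Weisbach: ΔP = f(L/D)(ρV²/2) = 0.04287·(643/0.131)·(893·0.07184²/2) = 0.04287·4908·2.305 = 485 Pa.
ΔP = 485 Pa = 0.485 kPa.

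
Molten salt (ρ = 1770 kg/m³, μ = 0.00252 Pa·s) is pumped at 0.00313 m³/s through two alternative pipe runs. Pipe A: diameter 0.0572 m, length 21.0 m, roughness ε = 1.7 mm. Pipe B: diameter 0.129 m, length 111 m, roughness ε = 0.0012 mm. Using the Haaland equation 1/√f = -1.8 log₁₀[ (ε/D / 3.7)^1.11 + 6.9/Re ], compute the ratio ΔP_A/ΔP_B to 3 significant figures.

Pipe A: V = Q/A = 0.00313/0.00257 = 1.218 m/s; Re = 4.894e+04; ε/D = 0.0297; Haaland → f = 0.0577; ΔP_A = f(L/D)(ρV²/2) = 2.781e+04 Pa.
Pipe B: V = Q/A = 0.00313/0.01307 = 0.2395 m/s; Re = 2.17e+04; ε/D = 9.3e-06; Haaland → f = 0.02524; ΔP_B = f(L/D)(ρV²/2) = 1102 Pa.
ΔP_A/ΔP_B = 2.781e+04/1102 = 25.2.

ΔP_A/ΔP_B ≈ 25.2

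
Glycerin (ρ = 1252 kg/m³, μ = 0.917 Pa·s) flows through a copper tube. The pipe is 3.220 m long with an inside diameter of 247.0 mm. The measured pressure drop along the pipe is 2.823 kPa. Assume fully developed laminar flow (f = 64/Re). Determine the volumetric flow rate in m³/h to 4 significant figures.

For laminar flow, f = 64/Re with Re = ρVD/μ, so Darcy-Weisbach reduces to ΔP = 32μLV/D². Solving for V: V = ΔP·D²/(32μL) = 2823·(0.247)²/(32·0.917·3.22) = 1.823 m/s.
Check: Re = ρVD/μ = 1252·1.823·0.247/0.917 = 614.7 < 2300, so the laminar assumption holds.
Q = V·A = 1.823·(π/4·0.247²) = 0.08734 m³/s = 314.4 m³/h.

Q ≈ 314.4 m³/h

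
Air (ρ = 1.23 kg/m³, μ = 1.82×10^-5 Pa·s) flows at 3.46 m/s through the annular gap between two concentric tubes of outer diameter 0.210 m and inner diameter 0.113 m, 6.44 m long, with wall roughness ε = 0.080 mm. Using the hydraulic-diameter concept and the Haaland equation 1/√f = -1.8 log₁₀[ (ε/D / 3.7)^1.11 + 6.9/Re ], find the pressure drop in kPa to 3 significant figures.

ΔP ≈ 0.0130 kPa

Hydraulic diameter D_h = 4A/P = D_o - D_i = 0.21 - 0.113 = 0.097 m.
Re = ρVD_h/μ = 1.23·3.46·0.097/1.82e-05 = 2.268e+04.
ε/D_h = 8e-05/0.097 = 0.000825; Haaland gives 1/√f = -1.8 log₁₀[8.84e-05+0.000304] = 6.131, so f = 0.0266.
ΔP = f(L/D_h)(ρV²/2) = 0.0266·6.44/0.097·7.363 = 13 Pa.
ΔP = 0.0130 kPa.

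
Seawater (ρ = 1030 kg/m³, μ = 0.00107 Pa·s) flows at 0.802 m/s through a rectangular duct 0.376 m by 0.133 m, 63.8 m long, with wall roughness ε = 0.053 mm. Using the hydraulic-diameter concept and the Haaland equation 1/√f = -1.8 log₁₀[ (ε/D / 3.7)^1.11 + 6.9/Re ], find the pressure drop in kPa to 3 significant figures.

Hydraulic diameter D_h = 4A/P = 4·(0.376·0.133)/(2·(0.376+0.133)) = 0.2/1.018 = 0.1965 m.
Re = ρVD_h/μ = 1030·0.802·0.1965/0.00107 = 1.517e+05.
ε/D_h = 5.3e-05/0.1965 = 0.00027; Haaland gives 1/√f = -1.8 log₁₀[2.56e-05+4.55e-05] = 7.467, so f = 0.01793.
ΔP = f(L/D_h)(ρV²/2) = 0.01793·63.8/0.1965·331.3 = 1929 Pa.
ΔP = 1.93 kPa.

ΔP ≈ 1.93 kPa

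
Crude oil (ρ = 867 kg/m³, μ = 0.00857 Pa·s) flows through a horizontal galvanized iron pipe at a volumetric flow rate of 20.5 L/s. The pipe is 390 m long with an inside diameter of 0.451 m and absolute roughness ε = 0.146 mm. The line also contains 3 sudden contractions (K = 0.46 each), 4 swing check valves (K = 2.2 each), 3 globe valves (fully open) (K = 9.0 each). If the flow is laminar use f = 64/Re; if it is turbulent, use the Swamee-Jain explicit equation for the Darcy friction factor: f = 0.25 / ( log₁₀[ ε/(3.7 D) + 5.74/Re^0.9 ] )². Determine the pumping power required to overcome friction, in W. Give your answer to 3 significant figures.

P ≈ 10.1 W

Q = 20.5 L/s = 20.5/1000 = 0.0205 m³/s.
Cross-sectional area A = πD²/4 = π(0.451)²/4 = 0.1598 m²; mean velocity V = Q/A = 0.0205/0.1598 = 0.1283 m/s.
Reynolds number Re = ρVD/μ = 867 · 0.1283 · 0.451 / 0.00857 = 5855.
Re > 4000 → turbulent. Relative roughness ε/D = 0.000146/0.451 = 0.000324. Swamee-Jain: f = 0.25/(log₁₀[0.000324/3.7 + 5.74/5855^0.9])² = 0.25/(log₁₀[8.75e-05 + 0.00233])² = 0.25/(-2.616)² = 0.03653.
Total minor-loss coefficient ΣK = 3·0.46 + 4·2.2 + 3·9 = 37.2.
ΔP = [f·L/D + ΣK]·(ρV²/2) = [0.03653·390/0.451 + 37.2]·(867·0.1283²/2) = [31.59 + 37.2]·7.139 = 490.9 Pa.
Pumping power P = QΔP = 0.0205·490.9 = 10.06 W = 10.1 W.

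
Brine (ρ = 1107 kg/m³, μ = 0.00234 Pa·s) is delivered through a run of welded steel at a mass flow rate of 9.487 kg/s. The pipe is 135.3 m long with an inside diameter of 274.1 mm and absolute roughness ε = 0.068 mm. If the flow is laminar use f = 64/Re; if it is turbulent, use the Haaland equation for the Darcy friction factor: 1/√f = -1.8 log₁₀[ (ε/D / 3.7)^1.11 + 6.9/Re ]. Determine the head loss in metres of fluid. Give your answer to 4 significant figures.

h_f ≈ 0.01409 m

A = πD²/4 = π(0.2741)²/4 = 0.05901 m²; mean velocity V = ṁ/(ρA) = 9.487/(1107 · 0.05901) = 0.1452 m/s.
Reynolds number Re = ρVD/μ = 1107 · 0.1452 · 0.2741 / 0.00234 = 1.883e+04.
Re > 4000 → turbulent. Relative roughness ε/D = 6.8e-05/0.2741 = 0.000248. Haaland: 1/√f = -1.8 log₁₀[(0.000248/3.7)^1.11 + 6.9/1.883e+04] = -1.8 log₁₀[2.33e-05 + 0.000366] = 6.137, so f = 0.02655.
Darcy-Weisbach: ΔP = f(L/D)(ρV²/2) = 0.02655·(135.3/0.2741)·(1107·0.1452²/2) = 0.02655·493.6·11.68 = 153 Pa.
Head loss h_f = ΔP/(ρg) = 153/(1107·9.81) = 0.01409 m.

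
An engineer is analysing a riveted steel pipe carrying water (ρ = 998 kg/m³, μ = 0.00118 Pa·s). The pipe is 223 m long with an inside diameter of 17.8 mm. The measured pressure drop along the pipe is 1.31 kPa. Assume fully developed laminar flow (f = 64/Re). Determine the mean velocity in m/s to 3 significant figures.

For laminar flow, f = 64/Re with Re = ρVD/μ, so Darcy-Weisbach reduces to ΔP = 32μLV/D². Solving for V: V = ΔP·D²/(32μL) = 1310·(0.0178)²/(32·0.00118·223) = 0.04929 m/s.
Check: Re = ρVD/μ = 998·0.04929·0.0178/0.00118 = 742.1 < 2300, so the laminar assumption holds.

V ≈ 0.0493 m/s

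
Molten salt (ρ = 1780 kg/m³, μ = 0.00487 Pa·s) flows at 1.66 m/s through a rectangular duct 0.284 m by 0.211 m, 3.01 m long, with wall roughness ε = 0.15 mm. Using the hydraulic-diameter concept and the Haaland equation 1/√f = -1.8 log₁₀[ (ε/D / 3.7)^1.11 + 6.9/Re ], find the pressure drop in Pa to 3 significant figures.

ΔP ≈ 602 Pa

Hydraulic diameter D_h = 4A/P = 4·(0.284·0.211)/(2·(0.284+0.211)) = 0.2397/0.99 = 0.2421 m.
Re = ρVD_h/μ = 1780·1.66·0.2421/0.00487 = 1.469e+05.
ε/D_h = 0.00015/0.2421 = 0.00062; Haaland gives 1/√f = -1.8 log₁₀[6.43e-05+4.7e-05] = 7.116, so f = 0.01975.
ΔP = f(L/D_h)(ρV²/2) = 0.01975·3.01/0.2421·2452 = 602.1 Pa.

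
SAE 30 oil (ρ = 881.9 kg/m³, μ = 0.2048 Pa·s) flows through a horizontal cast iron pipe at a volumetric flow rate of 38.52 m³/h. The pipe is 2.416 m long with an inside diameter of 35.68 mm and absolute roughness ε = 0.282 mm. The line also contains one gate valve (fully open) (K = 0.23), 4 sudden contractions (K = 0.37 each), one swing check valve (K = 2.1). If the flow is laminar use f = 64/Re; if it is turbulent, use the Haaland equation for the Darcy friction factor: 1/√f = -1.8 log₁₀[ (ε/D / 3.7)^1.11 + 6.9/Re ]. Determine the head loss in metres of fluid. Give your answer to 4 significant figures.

Q = 38.52 m³/h = 38.52/3600 = 0.0107 m³/s.
Cross-sectional area A = πD²/4 = π(0.03568)²/4 = 0.0009999 m²; mean velocity V = Q/A = 0.0107/0.0009999 = 10.7 m/s.
Reynolds number Re = ρVD/μ = 881.9 · 10.7 · 0.03568 / 0.205 = 1644.
Re < 2300 → laminar flow, so f = 64/Re = 64/1644 = 0.03892 (the turbulent correlation is not needed).
Total minor-loss coefficient ΣK = 1·0.23 + 4·0.37 + 1·2.1 = 3.81.
ΔP = [f·L/D + ΣK]·(ρV²/2) = [0.03892·2.416/0.03568 + 3.81]·(881.9·10.7²/2) = [2.636 + 3.81]·5.05e+04 = 3.255e+05 Pa.
Head loss h_f = ΔP/(ρg) = 3.255e+05/(881.9·9.81) = 37.62 m.

h_f ≈ 37.62 m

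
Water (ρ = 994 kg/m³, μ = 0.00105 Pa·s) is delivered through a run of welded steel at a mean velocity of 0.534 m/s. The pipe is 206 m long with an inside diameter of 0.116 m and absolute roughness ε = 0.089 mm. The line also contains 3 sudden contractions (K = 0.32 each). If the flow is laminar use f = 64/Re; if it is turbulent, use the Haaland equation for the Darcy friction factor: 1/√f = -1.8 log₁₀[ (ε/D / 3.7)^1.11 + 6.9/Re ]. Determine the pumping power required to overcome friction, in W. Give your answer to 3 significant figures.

Reynolds number Re = ρVD/μ = 994 · 0.534 · 0.116 / 0.00105 = 5.864e+04.
Re > 4000 → turbulent. Relative roughness ε/D = 8.9e-05/0.116 = 0.000767. Haaland: 1/√f = -1.8 log₁₀[(0.000767/3.7)^1.11 + 6.9/5.864e+04] = -1.8 log₁₀[8.16e-05 + 0.000118] = 6.661, so f = 0.02254.
Total minor-loss coefficient ΣK = 3·0.32 = 0.96.
ΔP = [f·L/D + ΣK]·(ρV²/2) = [0.02254·206/0.116 + 0.96]·(994·0.534²/2) = [40.02 + 0.96]·141.7 = 5808 Pa.
Q = V·A = 0.534·0.01057 = 0.005643 m³/s.
Pumping power P = QΔP = 0.005643·5808 = 32.78 W = 32.8 W.

P ≈ 32.8 W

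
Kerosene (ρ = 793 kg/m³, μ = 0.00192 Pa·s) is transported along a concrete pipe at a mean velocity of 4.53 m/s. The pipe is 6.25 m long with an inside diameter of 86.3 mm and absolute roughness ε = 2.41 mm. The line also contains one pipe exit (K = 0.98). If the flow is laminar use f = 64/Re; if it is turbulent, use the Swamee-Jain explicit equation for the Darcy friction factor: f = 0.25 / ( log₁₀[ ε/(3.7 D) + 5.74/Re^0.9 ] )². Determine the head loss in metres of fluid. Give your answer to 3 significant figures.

h_f ≈ 5.26 m

Reynolds number Re = ρVD/μ = 793 · 4.53 · 0.0863 / 0.00192 = 1.615e+05.
Re > 4000 → turbulent. Relative roughness ε/D = 0.00241/0.0863 = 0.0279. Swamee-Jain: f = 0.25/(log₁₀[0.0279/3.7 + 5.74/1.615e+05^0.9])² = 0.25/(log₁₀[0.00755 + 0.000118])² = 0.25/(-2.115)² = 0.05586.
Total minor-loss coefficient ΣK = 1·0.98 = 0.98.
ΔP = [f·L/D + ΣK]·(ρV²/2) = [0.05586·6.25/0.0863 + 0.98]·(793·4.53²/2) = [4.046 + 0.98]·8137 = 4.089e+04 Pa.
Head loss h_f = ΔP/(ρg) = 4.089e+04/(793·9.81) = 5.26 m.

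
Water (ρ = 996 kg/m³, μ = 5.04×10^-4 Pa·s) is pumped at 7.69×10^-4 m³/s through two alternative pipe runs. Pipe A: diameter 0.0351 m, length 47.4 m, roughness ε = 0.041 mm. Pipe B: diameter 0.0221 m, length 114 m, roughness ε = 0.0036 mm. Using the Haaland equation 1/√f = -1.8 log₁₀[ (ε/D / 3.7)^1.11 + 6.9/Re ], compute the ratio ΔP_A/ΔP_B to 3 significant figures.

ΔP_A/ΔP_B ≈ 0.0517

Pipe A: V = Q/A = 0.000769/0.0009676 = 0.7947 m/s; Re = 5.513e+04; ε/D = 0.00117; Haaland → f = 0.02391; ΔP_A = f(L/D)(ρV²/2) = 1.015e+04 Pa.
Pipe B: V = Q/A = 0.000769/0.0003836 = 2.005 m/s; Re = 8.755e+04; ε/D = 0.000163; Haaland → f = 0.01901; ΔP_B = f(L/D)(ρV²/2) = 1.962e+05 Pa.
ΔP_A/ΔP_B = 1.015e+04/1.962e+05 = 0.0517.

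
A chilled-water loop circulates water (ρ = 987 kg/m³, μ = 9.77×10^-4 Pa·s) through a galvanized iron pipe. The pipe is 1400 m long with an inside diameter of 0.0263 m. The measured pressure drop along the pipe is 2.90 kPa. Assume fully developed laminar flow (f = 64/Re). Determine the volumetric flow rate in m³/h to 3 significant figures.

Q ≈ 0.0896 m³/h

For laminar flow, f = 64/Re with Re = ρVD/μ, so Darcy-Weisbach reduces to ΔP = 32μLV/D². Solving for V: V = ΔP·D²/(32μL) = 2900·(0.0263)²/(32·0.000977·1400) = 0.04583 m/s.
Check: Re = ρVD/μ = 987·0.04583·0.0263/0.000977 = 1218 < 2300, so the laminar assumption holds.
Q = V·A = 0.04583·(π/4·0.0263²) = 2.49e-05 m³/s = 0.0896 m³/h.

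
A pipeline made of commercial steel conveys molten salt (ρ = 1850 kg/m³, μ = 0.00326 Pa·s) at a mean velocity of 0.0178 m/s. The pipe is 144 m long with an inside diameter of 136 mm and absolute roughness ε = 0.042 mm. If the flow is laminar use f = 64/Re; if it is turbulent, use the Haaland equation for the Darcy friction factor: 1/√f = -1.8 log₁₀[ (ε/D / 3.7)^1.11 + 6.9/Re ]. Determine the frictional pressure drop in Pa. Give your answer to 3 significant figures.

Reynolds number Re = ρVD/μ = 1850 · 0.0178 · 0.136 / 0.00326 = 1374.
Re < 2300 → laminar flow, so f = 64/Re = 64/1374 = 0.04659 (the turbulent correlation is not needed).
Darcy-Weisbach: ΔP = f(L/D)(ρV²/2) = 0.04659·(144/0.136)·(1850·0.0178²/2) = 0.04659·1059·0.2931 = 14.46 Pa.

ΔP ≈ 14.5 Pa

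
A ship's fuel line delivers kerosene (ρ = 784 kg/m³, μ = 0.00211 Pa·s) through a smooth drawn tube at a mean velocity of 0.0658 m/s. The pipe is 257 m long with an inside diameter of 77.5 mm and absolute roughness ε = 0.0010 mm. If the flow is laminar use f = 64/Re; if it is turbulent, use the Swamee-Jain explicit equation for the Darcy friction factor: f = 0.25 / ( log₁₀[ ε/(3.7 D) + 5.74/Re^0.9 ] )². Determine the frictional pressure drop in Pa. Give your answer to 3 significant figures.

ΔP ≈ 190 Pa

Reynolds number Re = ρVD/μ = 784 · 0.0658 · 0.0775 / 0.00211 = 1895.
Re < 2300 → laminar flow, so f = 64/Re = 64/1895 = 0.03378 (the turbulent correlation is not needed).
Darcy-Weisbach: ΔP = f(L/D)(ρV²/2) = 0.03378·(257/0.0775)·(784·0.0658²/2) = 0.03378·3316·1.697 = 190.1 Pa.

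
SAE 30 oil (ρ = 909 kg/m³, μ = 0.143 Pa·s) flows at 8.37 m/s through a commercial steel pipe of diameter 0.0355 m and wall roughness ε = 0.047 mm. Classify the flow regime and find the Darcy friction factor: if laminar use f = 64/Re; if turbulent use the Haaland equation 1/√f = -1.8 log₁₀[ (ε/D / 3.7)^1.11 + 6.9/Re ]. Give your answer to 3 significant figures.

f ≈ 0.0339

Re = ρVD/μ = 909·8.37·0.0355/0.143 = 1889.
Re < 2300 → laminar, so f = 64/Re = 0.03388 (roughness is irrelevant in laminar flow).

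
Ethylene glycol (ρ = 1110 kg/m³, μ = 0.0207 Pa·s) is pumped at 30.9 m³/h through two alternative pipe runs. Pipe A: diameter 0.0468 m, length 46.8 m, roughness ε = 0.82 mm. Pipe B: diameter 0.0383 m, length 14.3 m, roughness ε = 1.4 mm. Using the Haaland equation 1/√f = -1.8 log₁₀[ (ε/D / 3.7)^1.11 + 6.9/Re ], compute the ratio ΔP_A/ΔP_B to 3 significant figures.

Pipe A: V = Q/A = 0.008583/0.00172 = 4.99 m/s; Re = 1.252e+04; ε/D = 0.0175; Haaland → f = 0.04947; ΔP_A = f(L/D)(ρV²/2) = 6.836e+05 Pa.
Pipe B: V = Q/A = 0.008583/0.001152 = 7.45 m/s; Re = 1.53e+04; ε/D = 0.0366; Haaland → f = 0.06411; ΔP_B = f(L/D)(ρV²/2) = 7.374e+05 Pa.
ΔP_A/ΔP_B = 6.836e+05/7.374e+05 = 0.927.

ΔP_A/ΔP_B ≈ 0.927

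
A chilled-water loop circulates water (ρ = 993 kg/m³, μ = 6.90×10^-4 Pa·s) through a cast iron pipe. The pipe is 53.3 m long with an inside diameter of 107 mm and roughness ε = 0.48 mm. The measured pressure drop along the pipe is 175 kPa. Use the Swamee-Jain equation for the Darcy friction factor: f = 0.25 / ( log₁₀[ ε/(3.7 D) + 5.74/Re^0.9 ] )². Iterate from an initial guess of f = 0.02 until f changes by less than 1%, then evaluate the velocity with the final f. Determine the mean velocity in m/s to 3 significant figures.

V ≈ 4.89 m/s

Rearranging Darcy-Weisbach: V = √(2·ΔP·D/(f·L·ρ)). With ε/D = 0.00048/0.107 = 0.00449, iterate starting from f = 0.02:
  f = 0.02 → V = √(2·1.75e+05·0.107/(0.02·53.3·993)) = 5.948 m/s; Re = ρVD/μ = 9.159e+05; f → 0.02957
  f = 0.02957 → V = 4.892 m/s; Re = 7.532e+05; f → 0.02961
Converged (Δf/f < 1%). With the final f = 0.02961: V = √(2·1.75e+05·0.107/(0.02961·53.3·993)) = 4.889 m/s.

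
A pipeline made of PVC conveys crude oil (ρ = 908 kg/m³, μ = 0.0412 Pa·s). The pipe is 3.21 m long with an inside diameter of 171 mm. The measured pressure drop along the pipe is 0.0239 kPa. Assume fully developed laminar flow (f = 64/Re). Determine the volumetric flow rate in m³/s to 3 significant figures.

Q ≈ 0.00379 m³/s

For laminar flow, f = 64/Re with Re = ρVD/μ, so Darcy-Weisbach reduces to ΔP = 32μLV/D². Solving for V: V = ΔP·D²/(32μL) = 23.9·(0.171)²/(32·0.0412·3.21) = 0.1651 m/s.
Check: Re = ρVD/μ = 908·0.1651·0.171/0.0412 = 622.3 < 2300, so the laminar assumption holds.
Q = V·A = 0.1651·(π/4·0.171²) = 0.003792 m³/s = 0.00379 m³/s.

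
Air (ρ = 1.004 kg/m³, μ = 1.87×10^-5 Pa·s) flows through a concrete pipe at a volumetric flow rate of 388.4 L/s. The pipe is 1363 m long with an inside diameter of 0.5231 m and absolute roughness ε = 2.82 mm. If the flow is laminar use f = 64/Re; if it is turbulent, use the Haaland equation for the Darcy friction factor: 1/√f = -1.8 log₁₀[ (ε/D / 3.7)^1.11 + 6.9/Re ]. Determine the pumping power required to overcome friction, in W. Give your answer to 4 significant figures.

Q = 388.4 L/s = 388.4/1000 = 0.3884 m³/s.
Cross-sectional area A = πD²/4 = π(0.5231)²/4 = 0.2149 m²; mean velocity V = Q/A = 0.3884/0.2149 = 1.807 m/s.
Reynolds number Re = ρVD/μ = 1.004 · 1.807 · 0.5231 / 1.87e-05 = 5.076e+04.
Re > 4000 → turbulent. Relative roughness ε/D = 0.00282/0.5231 = 0.00539. Haaland: 1/√f = -1.8 log₁₀[(0.00539/3.7)^1.11 + 6.9/5.076e+04] = -1.8 log₁₀[0.00071 + 0.000136] = 5.531, so f = 0.03269.
Darcy-Weisbach: ΔP = f(L/D)(ρV²/2) = 0.03269·(1363/0.5231)·(1.004·1.807²/2) = 0.03269·2606·1.64 = 139.7 Pa.
Pumping power P = QΔP = 0.3884·139.7 = 54.251 W = 54.25 W.

P ≈ 54.25 W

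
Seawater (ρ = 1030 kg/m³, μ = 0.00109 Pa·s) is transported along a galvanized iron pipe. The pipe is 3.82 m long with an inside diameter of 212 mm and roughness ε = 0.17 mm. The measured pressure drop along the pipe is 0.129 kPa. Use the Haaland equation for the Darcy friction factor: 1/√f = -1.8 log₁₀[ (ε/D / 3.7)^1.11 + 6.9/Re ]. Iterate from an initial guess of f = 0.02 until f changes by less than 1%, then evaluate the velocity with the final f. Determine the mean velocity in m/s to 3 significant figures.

V ≈ 0.827 m/s

Rearranging Darcy-Weisbach: V = √(2·ΔP·D/(f·L·ρ)). With ε/D = 0.00017/0.212 = 0.000802, iterate starting from f = 0.02:
  f = 0.02 → V = √(2·129·0.212/(0.02·3.82·1030)) = 0.8337 m/s; Re = ρVD/μ = 1.67e+05; f → 0.02033
  f = 0.02033 → V = 0.8269 m/s; Re = 1.656e+05; f → 0.02034
Converged (Δf/f < 1%). With the final f = 0.02034: V = √(2·129·0.212/(0.02034·3.82·1030)) = 0.8266 m/s.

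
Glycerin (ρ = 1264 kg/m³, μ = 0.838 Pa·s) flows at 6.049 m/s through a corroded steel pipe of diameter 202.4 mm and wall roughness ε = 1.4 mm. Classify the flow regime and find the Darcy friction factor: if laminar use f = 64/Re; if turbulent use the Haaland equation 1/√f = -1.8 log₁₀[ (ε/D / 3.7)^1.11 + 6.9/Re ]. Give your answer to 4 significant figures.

Re = ρVD/μ = 1264·6.049·0.2024/0.838 = 1847.
Re < 2300 → laminar, so f = 64/Re = 0.03466 (roughness is irrelevant in laminar flow).

f ≈ 0.03466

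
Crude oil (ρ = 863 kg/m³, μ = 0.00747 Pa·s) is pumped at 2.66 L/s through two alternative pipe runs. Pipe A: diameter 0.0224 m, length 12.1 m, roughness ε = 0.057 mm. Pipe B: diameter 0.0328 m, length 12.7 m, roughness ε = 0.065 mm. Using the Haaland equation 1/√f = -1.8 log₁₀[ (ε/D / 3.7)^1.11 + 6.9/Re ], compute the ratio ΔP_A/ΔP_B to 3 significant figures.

ΔP_A/ΔP_B ≈ 6.16

Pipe A: V = Q/A = 0.00266/0.0003941 = 6.75 m/s; Re = 1.747e+04; ε/D = 0.00254; Haaland → f = 0.03105; ΔP_A = f(L/D)(ρV²/2) = 3.298e+05 Pa.
Pipe B: V = Q/A = 0.00266/0.000845 = 3.148 m/s; Re = 1.193e+04; ε/D = 0.00198; Haaland → f = 0.03232; ΔP_B = f(L/D)(ρV²/2) = 5.351e+04 Pa.
ΔP_A/ΔP_B = 3.298e+05/5.351e+04 = 6.16.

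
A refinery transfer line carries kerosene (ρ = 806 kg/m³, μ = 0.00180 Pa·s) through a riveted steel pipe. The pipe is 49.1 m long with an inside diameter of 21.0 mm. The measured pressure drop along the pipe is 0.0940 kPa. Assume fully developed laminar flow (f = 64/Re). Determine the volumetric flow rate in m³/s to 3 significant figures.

Q ≈ 5.08×10^-6 m³/s

For laminar flow, f = 64/Re with Re = ρVD/μ, so Darcy-Weisbach reduces to ΔP = 32μLV/D². Solving for V: V = ΔP·D²/(32μL) = 94·(0.021)²/(32·0.0018·49.1) = 0.01466 m/s.
Check: Re = ρVD/μ = 806·0.01466·0.021/0.0018 = 137.8 < 2300, so the laminar assumption holds.
Q = V·A = 0.01466·(π/4·0.021²) = 5.077e-06 m³/s = 5.08×10^-6 m³/s.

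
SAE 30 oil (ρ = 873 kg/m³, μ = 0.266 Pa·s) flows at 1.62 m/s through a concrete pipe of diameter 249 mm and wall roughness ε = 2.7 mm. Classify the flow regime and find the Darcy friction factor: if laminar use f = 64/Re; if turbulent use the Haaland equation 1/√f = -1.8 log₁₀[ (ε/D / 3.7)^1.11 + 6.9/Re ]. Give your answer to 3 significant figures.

f ≈ 0.0483

Re = ρVD/μ = 873·1.62·0.249/0.266 = 1324.
Re < 2300 → laminar, so f = 64/Re = 0.04834 (roughness is irrelevant in laminar flow).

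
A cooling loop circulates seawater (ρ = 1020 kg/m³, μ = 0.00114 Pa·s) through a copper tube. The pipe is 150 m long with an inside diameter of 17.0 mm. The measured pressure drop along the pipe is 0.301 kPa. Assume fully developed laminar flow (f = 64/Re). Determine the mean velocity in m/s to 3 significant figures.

V ≈ 0.0159 m/s

For laminar flow, f = 64/Re with Re = ρVD/μ, so Darcy-Weisbach reduces to ΔP = 32μLV/D². Solving for V: V = ΔP·D²/(32μL) = 301·(0.017)²/(32·0.00114·150) = 0.0159 m/s.
Check: Re = ρVD/μ = 1020·0.0159·0.017/0.00114 = 241.8 < 2300, so the laminar assumption holds.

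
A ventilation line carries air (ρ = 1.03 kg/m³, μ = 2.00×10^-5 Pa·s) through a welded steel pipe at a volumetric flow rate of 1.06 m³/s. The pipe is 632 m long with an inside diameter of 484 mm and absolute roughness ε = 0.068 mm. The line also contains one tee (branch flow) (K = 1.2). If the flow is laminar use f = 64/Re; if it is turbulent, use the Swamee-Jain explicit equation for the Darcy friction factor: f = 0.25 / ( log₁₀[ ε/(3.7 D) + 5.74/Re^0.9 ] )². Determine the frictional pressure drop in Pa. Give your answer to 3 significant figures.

ΔP ≈ 413 Pa

Cross-sectional area A = πD²/4 = π(0.484)²/4 = 0.184 m²; mean velocity V = Q/A = 1.06/0.184 = 5.761 m/s.
Reynolds number Re = ρVD/μ = 1.03 · 5.761 · 0.484 / 2e-05 = 1.436e+05.
Re > 4000 → turbulent. Relative roughness ε/D = 6.8e-05/0.484 = 0.00014. Swamee-Jain: f = 0.25/(log₁₀[0.00014/3.7 + 5.74/1.436e+05^0.9])² = 0.25/(log₁₀[3.8e-05 + 0.000131])² = 0.25/(-3.772)² = 0.01757.
Total minor-loss coefficient ΣK = 1·1.2 = 1.2.
ΔP = [f·L/D + ΣK]·(ρV²/2) = [0.01757·632/0.484 + 1.2]·(1.03·5.761²/2) = [22.94 + 1.2]·17.09 = 412.7 Pa.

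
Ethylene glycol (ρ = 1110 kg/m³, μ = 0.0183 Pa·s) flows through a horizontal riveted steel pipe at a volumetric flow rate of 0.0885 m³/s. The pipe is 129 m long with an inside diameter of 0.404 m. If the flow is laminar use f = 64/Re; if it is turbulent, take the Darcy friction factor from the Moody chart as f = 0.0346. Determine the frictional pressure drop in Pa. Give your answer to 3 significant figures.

Cross-sectional area A = πD²/4 = π(0.404)²/4 = 0.1282 m²; mean velocity V = Q/A = 0.0885/0.1282 = 0.6904 m/s.
Reynolds number Re = ρVD/μ = 1110 · 0.6904 · 0.404 / 0.0183 = 1.692e+04.
Re > 4000 → turbulent; use the Moody-chart value f = 0.0346.
Darcy-Weisbach: ΔP = f(L/D)(ρV²/2) = 0.0346·(129/0.404)·(1110·0.6904²/2) = 0.0346·319.3·264.5 = 2923 Pa.

ΔP ≈ 2920 Pa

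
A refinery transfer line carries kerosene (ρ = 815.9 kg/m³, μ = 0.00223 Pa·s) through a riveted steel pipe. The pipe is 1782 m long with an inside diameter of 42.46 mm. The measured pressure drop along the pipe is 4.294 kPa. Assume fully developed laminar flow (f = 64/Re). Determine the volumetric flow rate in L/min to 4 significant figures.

For laminar flow, f = 64/Re with Re = ρVD/μ, so Darcy-Weisbach reduces to ΔP = 32μLV/D². Solving for V: V = ΔP·D²/(32μL) = 4294·(0.04246)²/(32·0.00223·1782) = 0.06088 m/s.
Check: Re = ρVD/μ = 815.9·0.06088·0.04246/0.00223 = 945.7 < 2300, so the laminar assumption holds.
Q = V·A = 0.06088·(π/4·0.04246²) = 8.62e-05 m³/s = 5.172 L/min.

Q ≈ 5.172 L/min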